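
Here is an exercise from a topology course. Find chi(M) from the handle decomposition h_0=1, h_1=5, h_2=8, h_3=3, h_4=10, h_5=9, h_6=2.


Handles of index k contribute (-1)^k to chi (same as CW cells).
chi = (1) + (-5) + (8) + (-3) + (10) + (-9) + (2) = 4

4


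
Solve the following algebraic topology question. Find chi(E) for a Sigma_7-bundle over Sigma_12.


For a fiber bundle F -> E -> B (with CW structure): chi(E) = chi(B) * chi(F).
chi(Sigma_12) = -22, chi(Sigma_7) = -12.
chi(E) = (-22) * (-12) = 264

264


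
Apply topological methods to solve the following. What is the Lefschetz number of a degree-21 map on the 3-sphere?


On S^3: L(f) = tr(f_0*) + (-1)^3 tr(f_3*) = 1 + (-1)^3 * deg(f).
L(f) = 1 + (-1)^3 * 21 = 1 + -21 = -20

-20


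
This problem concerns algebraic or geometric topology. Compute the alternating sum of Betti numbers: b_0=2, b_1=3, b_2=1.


chi = sum_k (-1)^k b_k.
= (2) + (-3) + (1)
= 0

0


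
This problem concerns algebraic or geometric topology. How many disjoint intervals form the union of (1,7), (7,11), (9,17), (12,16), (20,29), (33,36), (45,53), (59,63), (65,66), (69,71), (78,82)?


Sort and merge overlapping open intervals.
Merged: (1,7), (7,17), (20,29), (33,36), (45,53), (59,63), (65,66), (69,71), (78,82).
Number of components = 9

9


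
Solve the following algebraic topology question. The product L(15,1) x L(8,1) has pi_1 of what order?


pi_1(X x Y) = pi_1(X) x pi_1(Y).
pi_1(L(15,1)) = Z/15, pi_1(L(8,1)) = Z/8.
|Z/15 x Z/8| = 15 * 8 = 120

120


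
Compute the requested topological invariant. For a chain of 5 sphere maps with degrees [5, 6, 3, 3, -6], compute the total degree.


Degree is multiplicative: deg(composition) = product of degrees.
= (5) * (6) * (3) * (3) * (-6) = -1620

-1620


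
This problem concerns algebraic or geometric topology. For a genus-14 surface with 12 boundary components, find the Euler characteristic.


For a compact orientable surface with genus g and b boundary components: chi = 2 - 2g - b.
chi = 2 - 2*14 - 12 = 2 - 28 - 12 = -38

-38


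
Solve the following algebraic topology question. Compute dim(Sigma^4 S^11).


Each suspension raises dimension by 1: Sigma S^n = S^{n+1}.
Sigma^4 S^11 = S^{11+4} = S^15

15


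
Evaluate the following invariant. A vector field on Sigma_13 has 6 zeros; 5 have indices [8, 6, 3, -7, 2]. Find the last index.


Poincare-Hopf: sum of indices = chi(M).
chi(Sigma_13) = 2 - 2*13 = -24.
Sum of known indices = 12.
x = chi - (sum known) = -24 - (12) = -36

-36


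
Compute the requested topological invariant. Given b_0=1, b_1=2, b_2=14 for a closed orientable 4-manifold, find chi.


By Poincare duality b_k = b_{4-k}, so full Betti numbers: b_0=1, b_1=2, b_2=14, b_3=2, b_4=1.
chi = sum (-1)^k b_k = 12

12


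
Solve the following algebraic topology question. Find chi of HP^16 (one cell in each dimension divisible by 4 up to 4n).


HP^16 has one cell in each dimension 0, 4, ..., 4*16 (16+1 cells, all even-dim).
chi = 16 + 1 = 17

17


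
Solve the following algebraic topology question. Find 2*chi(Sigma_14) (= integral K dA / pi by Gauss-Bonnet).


Gauss-Bonnet: integral K dA = 2*pi*chi(M).
chi(Sigma_14) = 2 - 2*14 = -26.
(integral K dA)/pi = 2*chi = 2*(-26) = -52

-52


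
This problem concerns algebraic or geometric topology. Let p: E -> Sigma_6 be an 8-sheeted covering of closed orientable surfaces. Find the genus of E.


For an n-sheeted cover: chi(E) = n * chi(B).
chi(Sigma_6) = 2 - 2*6 = -10.
chi(E) = 8 * (-10) = -80.
genus(E) = (2 - chi(E))/2 = (2 - (-80))/2 = 82/2 = 41

41


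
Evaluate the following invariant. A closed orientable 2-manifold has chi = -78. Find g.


chi = 2 - 2g for closed orientable surfaces.
-78 = 2 - 2g
2g = 2 - (-78) = 80
g = 40

40


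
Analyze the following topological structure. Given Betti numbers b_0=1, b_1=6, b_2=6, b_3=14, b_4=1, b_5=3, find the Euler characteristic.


chi = sum_k (-1)^k b_k.
= (1) + (-6) + (6) + (-14) + (1) + (-3)
= -15

-15


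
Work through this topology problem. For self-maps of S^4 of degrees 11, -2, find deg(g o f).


Degree is multiplicative under composition: deg(g o f) = deg(g) * deg(f).
= -2 * 11 = -22

-22


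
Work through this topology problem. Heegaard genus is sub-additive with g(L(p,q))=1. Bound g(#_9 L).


Heegaard genus satisfies g(A#B) <= g(A) + g(B).
Each lens space has g = 1.
Upper bound: 9 * 1 = 9

9


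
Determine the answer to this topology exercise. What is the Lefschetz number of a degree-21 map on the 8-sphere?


On S^8: L(f) = tr(f_0*) + (-1)^8 tr(f_8*) = 1 + (-1)^8 * deg(f).
L(f) = 1 + (-1)^8 * 21 = 1 + 21 = 22

22


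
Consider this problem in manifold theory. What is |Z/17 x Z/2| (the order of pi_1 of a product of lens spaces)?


pi_1(X x Y) = pi_1(X) x pi_1(Y).
pi_1(L(17,1)) = Z/17, pi_1(L(2,1)) = Z/2.
|Z/17 x Z/2| = 17 * 2 = 34

34


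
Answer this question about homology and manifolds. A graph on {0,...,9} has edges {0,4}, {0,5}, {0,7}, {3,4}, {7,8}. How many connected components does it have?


Run DFS/union-find over 10 vertices.
V = 10, E = 5.
Number of components = 5

5


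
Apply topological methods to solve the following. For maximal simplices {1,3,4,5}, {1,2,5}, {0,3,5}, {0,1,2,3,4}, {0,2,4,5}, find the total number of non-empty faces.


Each maximal simplex on m vertices has 2^m - 1 nonempty faces.
Take the union (dedupe shared faces).
Total distinct faces = 47

47


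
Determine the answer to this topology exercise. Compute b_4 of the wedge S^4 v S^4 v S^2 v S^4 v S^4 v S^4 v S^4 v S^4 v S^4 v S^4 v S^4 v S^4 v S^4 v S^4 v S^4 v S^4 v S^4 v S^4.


For a wedge of spheres, H_k (k>0) is free on one generator per sphere of dimension k.
Spheres of dimension 4: count = 17.
b_4 = 17

17


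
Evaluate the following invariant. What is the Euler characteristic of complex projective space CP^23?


CP^23 has one cell in each even dimension 0, 2, ..., 2*23 (23+1 cells total).
All cells are even-dimensional, so chi = number of cells.
chi = 23 + 1 = 24

24


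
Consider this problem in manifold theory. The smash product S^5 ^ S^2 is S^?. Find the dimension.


S^m ^ S^n = S^{m+n}.
k = 5 + 2 = 7

7


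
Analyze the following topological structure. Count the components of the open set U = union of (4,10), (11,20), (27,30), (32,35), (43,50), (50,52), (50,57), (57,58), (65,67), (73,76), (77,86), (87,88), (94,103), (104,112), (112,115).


Sort and merge overlapping open intervals.
Merged: (4,10), (11,20), (27,30), (32,35), (43,50), (50,57), (57,58), (65,67), (73,76), (77,86), (87,88), (94,103), (104,112), (112,115).
Number of components = 14

14


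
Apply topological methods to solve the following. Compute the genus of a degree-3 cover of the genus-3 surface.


For an n-sheeted cover: chi(E) = n * chi(B).
chi(Sigma_3) = 2 - 2*3 = -4.
chi(E) = 3 * (-4) = -12.
genus(E) = (2 - chi(E))/2 = (2 - (-12))/2 = 14/2 = 7

7


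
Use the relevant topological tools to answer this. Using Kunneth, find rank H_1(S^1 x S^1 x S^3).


Each S^d has Poincare polynomial 1 + t^d.
The product S^1 x S^1 x S^3 has Poincare polynomial prod(1+t^d_i).
Expanding: b_0=1, b_1=2, b_2=1, b_3=1, b_4=2, b_5=1.
b_1 = 2

2


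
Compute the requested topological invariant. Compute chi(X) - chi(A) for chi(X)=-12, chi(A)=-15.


Relative Euler characteristic: chi(X, A) = chi(X) - chi(A).
= -12 - (-15) = 3

3


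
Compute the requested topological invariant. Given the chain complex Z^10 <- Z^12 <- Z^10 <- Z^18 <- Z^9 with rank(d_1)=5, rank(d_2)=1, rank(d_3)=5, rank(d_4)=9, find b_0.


rank H_k = rank(ker d_k) - rank(im d_{k+1}).
rank(ker d_0) = rank(C_0) - rank(d_0) = 10 - 0 = 10.
rank(im d_{0+1}) = 5.
rank H_0 = 10 - 5 = 5

5


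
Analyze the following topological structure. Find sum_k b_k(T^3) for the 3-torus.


b_k(T^3) = C(3,k), so the sum over k is sum_k C(3,k) = 2^3.
Total = 2^3 = 8

8


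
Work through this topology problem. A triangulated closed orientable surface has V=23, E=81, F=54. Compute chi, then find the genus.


chi = V - E + F = 23 - 81 + 54 = -4
For orientable closed surface: chi = 2 - 2g, so g = (2 - chi)/2.
g = (2 - (-4)) / 2 = 6 / 2 = 3

3


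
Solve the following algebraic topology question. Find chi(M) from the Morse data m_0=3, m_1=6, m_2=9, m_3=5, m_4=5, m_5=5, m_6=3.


Morse theory: chi(M) = sum_k (-1)^k m_k where m_k = #(index-k critical points).
= (3) + (-6) + (9) + (-5) + (5) + (-5) + (3) = 4

4


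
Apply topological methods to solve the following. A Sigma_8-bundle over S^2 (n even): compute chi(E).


chi(S^2) = 2 (n even), chi(Sigma_8) = 2 - 2*8 = -14.
chi(E) = 2 * (-14) = -28

-28


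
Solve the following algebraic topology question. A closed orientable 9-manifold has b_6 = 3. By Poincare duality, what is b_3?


Poincare duality for closed orientable n-manifolds: b_k = b_{n-k}.
Here n = 9, so b_3 = b_6 = 3

3


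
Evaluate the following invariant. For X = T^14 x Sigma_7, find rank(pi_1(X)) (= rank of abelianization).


pi_1(A x B) = pi_1(A) x pi_1(B); rank of abelianization = b_1.
b_1(T^14) = 14, b_1(Sigma_7) = 2*7 = 14.
b_1(product) = 14 + 14 = 28

28


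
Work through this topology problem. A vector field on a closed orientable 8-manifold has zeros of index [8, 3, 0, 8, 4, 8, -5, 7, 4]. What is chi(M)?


Poincare-Hopf: chi(M) = sum of indices of zeros.
chi = (8) + (3) + (0) + (8) + (4) + (8) + (-5) + (7) + (4) = 37

37


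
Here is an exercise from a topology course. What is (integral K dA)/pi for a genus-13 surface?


Gauss-Bonnet: integral K dA = 2*pi*chi(M).
chi(Sigma_13) = 2 - 2*13 = -24.
(integral K dA)/pi = 2*chi = 2*(-24) = -48

-48


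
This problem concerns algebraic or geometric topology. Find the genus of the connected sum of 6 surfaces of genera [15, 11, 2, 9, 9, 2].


Genus is additive under connected sum of orientable surfaces.
g = 15 + 11 + 2 + 9 + 9 + 2 = 48

48


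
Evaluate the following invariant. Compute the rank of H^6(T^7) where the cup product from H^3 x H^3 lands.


Cup product: H^p x H^q -> H^{p+q}; here p+q = 3+3 = 6.
rank H^k(T^n) = C(n,k).
C(7,6) = 7

7


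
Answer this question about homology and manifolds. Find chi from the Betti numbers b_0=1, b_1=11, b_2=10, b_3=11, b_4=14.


chi = sum_k (-1)^k b_k.
= (1) + (-11) + (10) + (-11) + (14)
= 3

3


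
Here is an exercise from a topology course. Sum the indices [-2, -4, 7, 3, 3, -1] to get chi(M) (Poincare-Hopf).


Poincare-Hopf: chi(M) = sum of indices of zeros.
chi = (-2) + (-4) + (7) + (3) + (3) + (-1) = 6

6


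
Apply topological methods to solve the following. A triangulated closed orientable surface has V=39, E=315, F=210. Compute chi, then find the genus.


chi = V - E + F = 39 - 315 + 210 = -66
For orientable closed surface: chi = 2 - 2g, so g = (2 - chi)/2.
g = (2 - (-66)) / 2 = 68 / 2 = 34

34


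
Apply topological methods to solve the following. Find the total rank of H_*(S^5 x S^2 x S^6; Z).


Total Betti number is multiplicative under products.
Each S^d (d>=1) has total Betti number 2.
There are 3 sphere factors.
Total = 2^3 = 8

8


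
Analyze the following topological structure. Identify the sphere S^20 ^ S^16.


S^m ^ S^n = S^{m+n}.
k = 20 + 16 = 36

36


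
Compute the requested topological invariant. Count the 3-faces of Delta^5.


Delta^5 has 5+1 vertices. A 3-face is a choice of 3+1 vertices.
f_3 = C(5+1, 3+1) = C(6,4) = 15

15


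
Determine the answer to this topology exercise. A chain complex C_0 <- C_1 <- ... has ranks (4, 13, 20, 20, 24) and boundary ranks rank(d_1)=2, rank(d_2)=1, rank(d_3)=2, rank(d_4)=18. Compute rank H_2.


rank H_k = rank(ker d_k) - rank(im d_{k+1}).
rank(ker d_2) = rank(C_2) - rank(d_2) = 20 - 1 = 19.
rank(im d_{2+1}) = 2.
rank H_2 = 19 - 2 = 17

17


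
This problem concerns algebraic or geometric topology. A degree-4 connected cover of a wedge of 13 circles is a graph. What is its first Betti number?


Nielsen-Schreier: an index-n subgroup of F_r is free of rank 1 + n(r-1).
Equivalently: chi(cover) = n*chi(base); chi(vee_r S^1) = 1 - 13 = -12.
chi(E) = 4*(-12) = -48; rank = 1 - chi(E) = 1 - (-48) = 49.
rank = 1 + 4*(13-1) = 1 + 48 = 49

49


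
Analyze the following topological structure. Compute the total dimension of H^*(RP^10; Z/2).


H^k(RP^10; Z/2) = Z/2 for each 0 <= k <= 10.
Total dimension = 10 + 1 = 11

11


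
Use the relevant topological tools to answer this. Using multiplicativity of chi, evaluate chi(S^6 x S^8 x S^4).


chi is multiplicative: chi(X x Y) = chi(X) chi(Y).
Each even-dim sphere has chi = 2. There are 3 factors.
chi = 2^3 = 8

8


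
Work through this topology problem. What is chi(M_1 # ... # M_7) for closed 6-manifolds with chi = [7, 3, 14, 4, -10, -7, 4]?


For n-manifolds: chi(A#B) = chi(A) + chi(B) - chi(S^6).
chi(S^6) = 1 + (-1)^6 = 2.
chi(#) = (sum chi_i) - (7-1)*chi(S^6) = 15 - 6*2 = 3

3


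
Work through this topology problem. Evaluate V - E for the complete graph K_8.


K_8: V = 8, E = C(8,2) = 28.
chi = V - E = 8 - 28 = -20

-20


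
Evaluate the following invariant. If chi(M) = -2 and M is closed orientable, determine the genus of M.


chi = 2 - 2g for closed orientable surfaces.
-2 = 2 - 2g
2g = 2 - (-2) = 4
g = 2

2


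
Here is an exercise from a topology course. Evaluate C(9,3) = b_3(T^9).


By the Kunneth formula, b_k(T^n) = C(n,k).
b_3(T^9) = C(9,3).
C(9,3) = 9!/(3!*6!) = 84

84


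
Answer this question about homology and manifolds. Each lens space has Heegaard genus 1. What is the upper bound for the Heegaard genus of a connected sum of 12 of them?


Heegaard genus satisfies g(A#B) <= g(A) + g(B).
Each lens space has g = 1.
Upper bound: 12 * 1 = 12

12


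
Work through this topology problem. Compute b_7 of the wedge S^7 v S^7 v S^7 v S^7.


For a wedge of spheres, H_k (k>0) is free on one generator per sphere of dimension k.
Spheres of dimension 7: count = 4.
b_7 = 4

4


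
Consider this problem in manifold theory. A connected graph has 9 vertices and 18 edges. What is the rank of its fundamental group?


For a connected graph: rank(pi_1) = b_1 = E - V + 1 = 1 - chi.
chi = V - E = 9 - 18 = -9.
rank = 1 - (-9) = 18 - 9 + 1 = 10

10


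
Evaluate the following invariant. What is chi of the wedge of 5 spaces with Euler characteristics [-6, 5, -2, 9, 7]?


chi(A v B) = chi(A) + chi(B) - 1 (one point identified).
For 5 spaces: chi = (sum chi_i) - (5 - 1).
sum = 13; chi = 13 - 4 = 9

9


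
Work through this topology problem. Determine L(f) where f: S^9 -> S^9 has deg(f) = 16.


On S^9: L(f) = tr(f_0*) + (-1)^9 tr(f_9*) = 1 + (-1)^9 * deg(f).
L(f) = 1 + (-1)^9 * 16 = 1 + -16 = -15

-15


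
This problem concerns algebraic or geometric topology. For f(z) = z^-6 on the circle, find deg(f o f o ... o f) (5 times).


deg(f) = -6. Degree is multiplicative: deg(f^5) = (deg f)^5.
deg(f^5) = (-6)^5 = -7776

-7776


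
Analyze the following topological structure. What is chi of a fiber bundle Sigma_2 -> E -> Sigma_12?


For a fiber bundle F -> E -> B (with CW structure): chi(E) = chi(B) * chi(F).
chi(Sigma_12) = -22, chi(Sigma_2) = -2.
chi(E) = (-22) * (-2) = 44

44


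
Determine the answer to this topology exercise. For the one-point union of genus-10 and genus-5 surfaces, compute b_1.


For a wedge: H_1(A v B) = H_1(A) + H_1(B).
b_1(Sigma_10) = 20, b_1(Sigma_5) = 10.
b_1 = 20 + 10 = 30

30


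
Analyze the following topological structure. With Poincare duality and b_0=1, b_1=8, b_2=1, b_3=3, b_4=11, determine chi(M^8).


By Poincare duality b_k = b_{8-k}, so full Betti numbers: b_0=1, b_1=8, b_2=1, b_3=3, b_4=11, b_5=3, b_6=1, b_7=8, b_8=1.
chi = sum (-1)^k b_k = -7

-7


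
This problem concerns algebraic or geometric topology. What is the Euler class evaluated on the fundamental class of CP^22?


For any closed oriented manifold, <e(TM),[M]> = chi(M).
chi(CP^22) = 22+1 = 23

23


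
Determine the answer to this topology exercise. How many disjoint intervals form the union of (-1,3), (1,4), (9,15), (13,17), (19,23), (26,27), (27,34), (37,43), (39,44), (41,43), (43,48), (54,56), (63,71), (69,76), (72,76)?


Sort and merge overlapping open intervals.
Merged: (-1,4), (9,17), (19,23), (26,27), (27,34), (37,48), (54,56), (63,76).
Number of components = 8

8


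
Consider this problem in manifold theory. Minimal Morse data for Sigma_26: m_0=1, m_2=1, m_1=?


A perfect Morse function has m_k = b_k.
For Sigma_26: b_0=1, b_1=2g=52, b_2=1.
Saddles m_1 = 2g = 52

52


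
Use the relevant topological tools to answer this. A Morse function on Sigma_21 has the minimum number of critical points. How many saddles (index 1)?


A perfect Morse function has m_k = b_k.
For Sigma_21: b_0=1, b_1=2g=42, b_2=1.
Saddles m_1 = 2g = 42

42


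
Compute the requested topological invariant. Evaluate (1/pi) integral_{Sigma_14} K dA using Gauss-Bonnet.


Gauss-Bonnet: integral K dA = 2*pi*chi(M).
chi(Sigma_14) = 2 - 2*14 = -26.
(integral K dA)/pi = 2*chi = 2*(-26) = -52

-52


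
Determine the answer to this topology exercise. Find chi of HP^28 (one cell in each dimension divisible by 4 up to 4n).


HP^28 has one cell in each dimension 0, 4, ..., 4*28 (28+1 cells, all even-dim).
chi = 28 + 1 = 29

29


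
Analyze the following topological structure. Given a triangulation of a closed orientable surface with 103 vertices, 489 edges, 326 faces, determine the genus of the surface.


chi = V - E + F = 103 - 489 + 326 = -60
For orientable closed surface: chi = 2 - 2g, so g = (2 - chi)/2.
g = (2 - (-60)) / 2 = 62 / 2 = 31

31


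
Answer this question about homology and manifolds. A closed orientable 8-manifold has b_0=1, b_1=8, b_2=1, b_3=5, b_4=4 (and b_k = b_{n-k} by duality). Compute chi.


By Poincare duality b_k = b_{8-k}, so full Betti numbers: b_0=1, b_1=8, b_2=1, b_3=5, b_4=4, b_5=5, b_6=1, b_7=8, b_8=1.
chi = sum (-1)^k b_k = -18

-18


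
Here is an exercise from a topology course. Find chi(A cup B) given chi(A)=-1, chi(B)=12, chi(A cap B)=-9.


chi(A cup B) = chi(A) + chi(B) - chi(A cap B)
= -1 + (12) - (-9)
= 20

20


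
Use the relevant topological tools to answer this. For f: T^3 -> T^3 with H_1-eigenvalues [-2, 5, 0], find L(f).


For a torus self-map: L(f) = det(I - A) where A acts on H_1.
L(f) = (1--2) * (1-5) * (1-0) = 3 * -4 * 1 = -12

-12


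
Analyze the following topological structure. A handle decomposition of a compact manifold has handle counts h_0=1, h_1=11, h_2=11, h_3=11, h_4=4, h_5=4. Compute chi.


Handles of index k contribute (-1)^k to chi (same as CW cells).
chi = (1) + (-11) + (11) + (-11) + (4) + (-4) = -10

-10


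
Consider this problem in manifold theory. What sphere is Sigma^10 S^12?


Each suspension raises dimension by 1: Sigma S^n = S^{n+1}.
Sigma^10 S^12 = S^{12+10} = S^22

22


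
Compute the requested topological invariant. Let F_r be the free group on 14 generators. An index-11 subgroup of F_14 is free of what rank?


Nielsen-Schreier: an index-n subgroup of F_r is free of rank 1 + n(r-1).
Equivalently: chi(cover) = n*chi(base); chi(vee_r S^1) = 1 - 14 = -13.
chi(E) = 11*(-13) = -143; rank = 1 - chi(E) = 1 - (-143) = 144.
rank = 1 + 11*(14-1) = 1 + 143 = 144

144


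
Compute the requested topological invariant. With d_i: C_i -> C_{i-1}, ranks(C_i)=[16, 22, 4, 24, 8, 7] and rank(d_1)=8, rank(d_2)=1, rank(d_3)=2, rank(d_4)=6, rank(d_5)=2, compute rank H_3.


rank H_k = rank(ker d_k) - rank(im d_{k+1}).
rank(ker d_3) = rank(C_3) - rank(d_3) = 24 - 2 = 22.
rank(im d_{3+1}) = 6.
rank H_3 = 22 - 6 = 16

16


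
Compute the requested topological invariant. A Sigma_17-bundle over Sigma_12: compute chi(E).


For a fiber bundle F -> E -> B (with CW structure): chi(E) = chi(B) * chi(F).
chi(Sigma_12) = -22, chi(Sigma_17) = -32.
chi(E) = (-22) * (-32) = 704

704


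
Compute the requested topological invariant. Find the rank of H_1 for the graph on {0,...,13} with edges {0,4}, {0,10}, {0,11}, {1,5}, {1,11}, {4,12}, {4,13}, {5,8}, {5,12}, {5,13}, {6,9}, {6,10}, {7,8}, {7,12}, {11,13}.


b_1 = E - V + (number of components).
E = 15, V = 14, components = 3.
b_1 = 15 - 14 + 3 = 4

4


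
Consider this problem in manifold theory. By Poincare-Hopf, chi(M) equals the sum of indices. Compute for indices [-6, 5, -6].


Poincare-Hopf: chi(M) = sum of indices of zeros.
chi = (-6) + (5) + (-6) = -7

-7


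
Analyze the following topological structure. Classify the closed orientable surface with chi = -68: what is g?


chi = 2 - 2g for closed orientable surfaces.
-68 = 2 - 2g
2g = 2 - (-68) = 70
g = 35

35


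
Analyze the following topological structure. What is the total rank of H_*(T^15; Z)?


b_k(T^15) = C(15,k), so the sum over k is sum_k C(15,k) = 2^15.
Total = 2^15 = 32768

32768


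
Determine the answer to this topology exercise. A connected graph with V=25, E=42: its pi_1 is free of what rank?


For a connected graph: rank(pi_1) = b_1 = E - V + 1 = 1 - chi.
chi = V - E = 25 - 42 = -17.
rank = 1 - (-17) = 42 - 25 + 1 = 18

18


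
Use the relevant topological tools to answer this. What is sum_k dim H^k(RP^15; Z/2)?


H^k(RP^15; Z/2) = Z/2 for each 0 <= k <= 15.
Total dimension = 15 + 1 = 16

16


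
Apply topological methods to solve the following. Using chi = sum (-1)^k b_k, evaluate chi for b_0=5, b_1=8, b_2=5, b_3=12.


chi = sum_k (-1)^k b_k.
= (5) + (-8) + (5) + (-12)
= -10

-10


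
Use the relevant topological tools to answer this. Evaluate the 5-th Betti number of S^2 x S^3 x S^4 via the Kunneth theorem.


Each S^d has Poincare polynomial 1 + t^d.
The product S^2 x S^3 x S^4 has Poincare polynomial prod(1+t^d_i).
Expanding: b_0=1, b_2=1, b_3=1, b_4=1, b_5=1, b_6=1, b_7=1, b_9=1.
b_5 = 1

1


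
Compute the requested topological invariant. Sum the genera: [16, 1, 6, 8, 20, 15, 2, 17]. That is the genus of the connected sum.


Genus is additive under connected sum of orientable surfaces.
g = 16 + 1 + 6 + 8 + 20 + 15 + 2 + 17 = 85

85


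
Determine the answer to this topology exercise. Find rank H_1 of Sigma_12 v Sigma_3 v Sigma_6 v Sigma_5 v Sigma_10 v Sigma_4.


For a wedge X v Y: reduced H_k(X v Y) = H_k(X) + H_k(Y).
Each Sigma_g contributes b_1 = 2g.
b_1 = 24 + 6 + 12 + 10 + 20 + 8 = 80

80


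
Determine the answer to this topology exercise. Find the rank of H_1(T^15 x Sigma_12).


pi_1(A x B) = pi_1(A) x pi_1(B); rank of abelianization = b_1.
b_1(T^15) = 15, b_1(Sigma_12) = 2*12 = 24.
b_1(product) = 15 + 24 = 39

39


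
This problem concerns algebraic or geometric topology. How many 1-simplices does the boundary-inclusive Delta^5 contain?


Delta^5 has 5+1 vertices. A 1-face is a choice of 1+1 vertices.
f_1 = C(5+1, 1+1) = C(6,2) = 15

15


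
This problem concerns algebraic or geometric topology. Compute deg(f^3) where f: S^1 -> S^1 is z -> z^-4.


deg(f) = -4. Degree is multiplicative: deg(f^3) = (deg f)^3.
deg(f^3) = (-4)^3 = -64

-64


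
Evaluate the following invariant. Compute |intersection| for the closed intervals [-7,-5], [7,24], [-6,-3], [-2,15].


Intersection = [max(a_i), min(b_i)] = [7, -5].
Since 7 > -5, the intersection is empty.
Length = 0

0


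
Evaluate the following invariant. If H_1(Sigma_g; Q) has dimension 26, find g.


For a closed orientable surface: b_1 = 2g.
26 = 2g
g = 26 / 2 = 13

13


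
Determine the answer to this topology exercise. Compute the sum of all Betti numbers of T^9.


b_k(T^9) = C(9,k), so the sum over k is sum_k C(9,k) = 2^9.
Total = 2^9 = 512

512


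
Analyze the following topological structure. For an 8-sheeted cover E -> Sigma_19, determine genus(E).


For an n-sheeted cover: chi(E) = n * chi(B).
chi(Sigma_19) = 2 - 2*19 = -36.
chi(E) = 8 * (-36) = -288.
genus(E) = (2 - chi(E))/2 = (2 - (-288))/2 = 290/2 = 145

145


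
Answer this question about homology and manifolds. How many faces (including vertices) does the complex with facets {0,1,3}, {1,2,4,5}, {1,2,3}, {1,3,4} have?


Each maximal simplex on m vertices has 2^m - 1 nonempty faces.
Take the union (dedupe shared faces).
Total distinct faces = 25

25


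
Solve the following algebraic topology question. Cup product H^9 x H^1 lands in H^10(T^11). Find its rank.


Cup product: H^p x H^q -> H^{p+q}; here p+q = 9+1 = 10.
rank H^k(T^n) = C(n,k).
C(11,10) = 11

11


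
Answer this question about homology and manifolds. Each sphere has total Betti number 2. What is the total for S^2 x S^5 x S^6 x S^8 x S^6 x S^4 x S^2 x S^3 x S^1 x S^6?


Total Betti number is multiplicative under products.
Each S^d (d>=1) has total Betti number 2.
There are 10 sphere factors.
Total = 2^10 = 1024

1024


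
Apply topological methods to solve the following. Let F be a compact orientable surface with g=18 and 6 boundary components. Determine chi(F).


For a compact orientable surface with genus g and b boundary components: chi = 2 - 2g - b.
chi = 2 - 2*18 - 6 = 2 - 36 - 6 = -40

-40


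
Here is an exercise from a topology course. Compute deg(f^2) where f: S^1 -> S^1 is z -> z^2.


deg(f) = 2. Degree is multiplicative: deg(f^2) = (deg f)^2.
deg(f^2) = (2)^2 = 4

4


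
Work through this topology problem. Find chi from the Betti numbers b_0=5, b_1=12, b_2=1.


chi = sum_k (-1)^k b_k.
= (5) + (-12) + (1)
= -6

-6


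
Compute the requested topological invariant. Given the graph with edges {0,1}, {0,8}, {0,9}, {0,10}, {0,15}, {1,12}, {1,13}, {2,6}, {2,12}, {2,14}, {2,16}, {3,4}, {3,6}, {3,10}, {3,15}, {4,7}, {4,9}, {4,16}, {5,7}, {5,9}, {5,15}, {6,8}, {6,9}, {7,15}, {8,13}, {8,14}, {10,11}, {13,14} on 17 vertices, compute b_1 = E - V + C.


b_1 = E - V + (number of components).
E = 28, V = 17, components = 1.
b_1 = 28 - 17 + 1 = 12

12


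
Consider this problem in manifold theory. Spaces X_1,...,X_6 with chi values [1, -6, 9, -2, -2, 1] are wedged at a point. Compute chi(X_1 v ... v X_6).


chi(A v B) = chi(A) + chi(B) - 1 (one point identified).
For 6 spaces: chi = (sum chi_i) - (6 - 1).
sum = 1; chi = 1 - 5 = -4

-4


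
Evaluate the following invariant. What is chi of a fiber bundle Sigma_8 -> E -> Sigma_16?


For a fiber bundle F -> E -> B (with CW structure): chi(E) = chi(B) * chi(F).
chi(Sigma_16) = -30, chi(Sigma_8) = -14.
chi(E) = (-30) * (-14) = 420

420


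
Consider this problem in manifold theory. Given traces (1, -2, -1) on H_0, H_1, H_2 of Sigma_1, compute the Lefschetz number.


L(f) = tr(f_0*) - tr(f_1*) + tr(f_2*).
= 1 - (-2) + (-1)
= 2

2


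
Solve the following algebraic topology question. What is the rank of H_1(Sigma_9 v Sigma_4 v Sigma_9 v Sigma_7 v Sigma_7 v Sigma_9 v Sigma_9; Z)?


For a wedge X v Y: reduced H_k(X v Y) = H_k(X) + H_k(Y).
Each Sigma_g contributes b_1 = 2g.
b_1 = 18 + 8 + 18 + 14 + 14 + 18 + 18 = 108

108


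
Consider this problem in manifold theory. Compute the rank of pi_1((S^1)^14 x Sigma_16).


pi_1(A x B) = pi_1(A) x pi_1(B); rank of abelianization = b_1.
b_1(T^14) = 14, b_1(Sigma_16) = 2*16 = 32.
b_1(product) = 14 + 32 = 46

46


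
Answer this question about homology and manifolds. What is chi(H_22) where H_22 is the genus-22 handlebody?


A genus-g handlebody deformation retracts to a wedge of g circles.
chi(vee_g S^1) = 1 - g.
chi(H_22) = 1 - 22 = -21

-21


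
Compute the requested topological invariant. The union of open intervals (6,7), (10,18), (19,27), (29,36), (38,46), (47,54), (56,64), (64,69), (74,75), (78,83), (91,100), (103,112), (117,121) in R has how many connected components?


Sort and merge overlapping open intervals.
Merged: (6,7), (10,18), (19,27), (29,36), (38,46), (47,54), (56,64), (64,69), (74,75), (78,83), (91,100), (103,112), (117,121).
Number of components = 13

13


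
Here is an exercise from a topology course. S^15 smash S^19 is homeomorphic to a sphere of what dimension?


S^m ^ S^n = S^{m+n}.
k = 15 + 19 = 34

34


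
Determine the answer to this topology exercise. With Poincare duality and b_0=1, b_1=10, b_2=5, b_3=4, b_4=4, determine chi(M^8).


By Poincare duality b_k = b_{8-k}, so full Betti numbers: b_0=1, b_1=10, b_2=5, b_3=4, b_4=4, b_5=4, b_6=5, b_7=10, b_8=1.
chi = sum (-1)^k b_k = -12

-12


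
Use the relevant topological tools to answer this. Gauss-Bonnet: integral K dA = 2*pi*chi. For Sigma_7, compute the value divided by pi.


Gauss-Bonnet: integral K dA = 2*pi*chi(M).
chi(Sigma_7) = 2 - 2*7 = -12.
(integral K dA)/pi = 2*chi = 2*(-12) = -24

-24


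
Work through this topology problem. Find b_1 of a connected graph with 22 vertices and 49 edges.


For a connected graph: rank(pi_1) = b_1 = E - V + 1 = 1 - chi.
chi = V - E = 22 - 49 = -27.
rank = 1 - (-27) = 49 - 22 + 1 = 28

28


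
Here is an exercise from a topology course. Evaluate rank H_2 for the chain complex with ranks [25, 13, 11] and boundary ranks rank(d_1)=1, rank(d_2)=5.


rank H_k = rank(ker d_k) - rank(im d_{k+1}).
rank(ker d_2) = rank(C_2) - rank(d_2) = 11 - 5 = 6.
rank(im d_{2+1}) = 0.
rank H_2 = 6 - 0 = 6

6


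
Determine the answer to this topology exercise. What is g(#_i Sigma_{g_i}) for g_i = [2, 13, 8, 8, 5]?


Genus is additive under connected sum of orientable surfaces.
g = 2 + 13 + 8 + 8 + 5 = 36

36


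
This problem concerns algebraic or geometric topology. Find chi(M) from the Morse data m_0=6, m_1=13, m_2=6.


Morse theory: chi(M) = sum_k (-1)^k m_k where m_k = #(index-k critical points).
= (6) + (-13) + (6) = -1

-1


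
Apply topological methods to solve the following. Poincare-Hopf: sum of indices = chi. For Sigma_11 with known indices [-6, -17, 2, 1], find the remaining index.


Poincare-Hopf: sum of indices = chi(M).
chi(Sigma_11) = 2 - 2*11 = -20.
Sum of known indices = -20.
x = chi - (sum known) = -20 - (-20) = 0

0


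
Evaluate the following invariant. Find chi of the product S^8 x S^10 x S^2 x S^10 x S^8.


chi is multiplicative: chi(X x Y) = chi(X) chi(Y).
Each even-dim sphere has chi = 2. There are 5 factors.
chi = 2^5 = 32

32


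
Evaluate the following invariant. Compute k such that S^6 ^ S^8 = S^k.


S^m ^ S^n = S^{m+n}.
k = 6 + 8 = 14

14


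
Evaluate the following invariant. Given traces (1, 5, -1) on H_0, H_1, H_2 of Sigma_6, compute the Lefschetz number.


L(f) = tr(f_0*) - tr(f_1*) + tr(f_2*).
= 1 - (5) + (-1)
= -5

-5


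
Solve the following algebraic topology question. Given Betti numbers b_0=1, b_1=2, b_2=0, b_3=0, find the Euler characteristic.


chi = sum_k (-1)^k b_k.
= (1) + (-2) + (0) + (0)
= -1

-1


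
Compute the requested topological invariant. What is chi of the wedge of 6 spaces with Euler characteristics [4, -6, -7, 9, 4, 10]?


chi(A v B) = chi(A) + chi(B) - 1 (one point identified).
For 6 spaces: chi = (sum chi_i) - (6 - 1).
sum = 14; chi = 14 - 5 = 9

9


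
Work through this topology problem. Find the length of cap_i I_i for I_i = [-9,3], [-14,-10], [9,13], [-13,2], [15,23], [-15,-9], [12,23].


Intersection = [max(a_i), min(b_i)] = [15, -10].
Since 15 > -10, the intersection is empty.
Length = 0

0


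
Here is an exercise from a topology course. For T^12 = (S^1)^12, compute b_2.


By the Kunneth formula, b_k(T^n) = C(n,k).
b_2(T^12) = C(12,2).
C(12,2) = 12!/(2!*10!) = 66

66


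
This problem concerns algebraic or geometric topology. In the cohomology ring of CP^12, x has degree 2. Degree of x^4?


|x| = 2 in H^*(CP^n).
|x^4| = 4 * |x| = 4 * 2 = 8

8


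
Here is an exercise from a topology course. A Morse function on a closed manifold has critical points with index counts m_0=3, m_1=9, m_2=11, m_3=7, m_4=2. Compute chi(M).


Morse theory: chi(M) = sum_k (-1)^k m_k where m_k = #(index-k critical points).
= (3) + (-9) + (11) + (-7) + (2) = 0

0


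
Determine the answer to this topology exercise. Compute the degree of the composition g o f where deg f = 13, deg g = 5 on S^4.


Degree is multiplicative under composition: deg(g o f) = deg(g) * deg(f).
= 5 * 13 = 65

65


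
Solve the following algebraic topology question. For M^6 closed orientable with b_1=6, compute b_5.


Poincare duality for closed orientable n-manifolds: b_k = b_{n-k}.
Here n = 6, so b_5 = b_1 = 6

6


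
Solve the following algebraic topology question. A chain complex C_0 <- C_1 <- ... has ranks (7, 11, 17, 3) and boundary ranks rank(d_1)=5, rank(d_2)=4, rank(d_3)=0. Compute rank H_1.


rank H_k = rank(ker d_k) - rank(im d_{k+1}).
rank(ker d_1) = rank(C_1) - rank(d_1) = 11 - 5 = 6.
rank(im d_{1+1}) = 4.
rank H_1 = 6 - 4 = 2

2


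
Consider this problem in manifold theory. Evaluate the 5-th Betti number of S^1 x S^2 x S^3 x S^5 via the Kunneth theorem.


Each S^d has Poincare polynomial 1 + t^d.
The product S^1 x S^2 x S^3 x S^5 has Poincare polynomial prod(1+t^d_i).
Expanding: b_0=1, b_1=1, b_2=1, b_3=2, b_4=1, b_5=2, b_6=2, b_7=1, b_8=2, b_9=1, b_10=1, b_11=1.
b_5 = 2

2


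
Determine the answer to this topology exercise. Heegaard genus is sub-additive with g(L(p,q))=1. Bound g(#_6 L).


Heegaard genus satisfies g(A#B) <= g(A) + g(B).
Each lens space has g = 1.
Upper bound: 6 * 1 = 6

6


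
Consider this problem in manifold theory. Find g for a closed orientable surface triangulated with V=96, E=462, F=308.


chi = V - E + F = 96 - 462 + 308 = -58
For orientable closed surface: chi = 2 - 2g, so g = (2 - chi)/2.
g = (2 - (-58)) / 2 = 60 / 2 = 30

30


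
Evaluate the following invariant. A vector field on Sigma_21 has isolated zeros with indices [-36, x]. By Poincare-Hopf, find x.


Poincare-Hopf: sum of indices = chi(M).
chi(Sigma_21) = 2 - 2*21 = -40.
Sum of known indices = -36.
x = chi - (sum known) = -40 - (-36) = -4

-4


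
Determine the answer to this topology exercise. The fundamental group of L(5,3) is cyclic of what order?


pi_1(L(p,q)) = Z/pZ for any q coprime to p.
|pi_1(L(5,3))| = 5

5


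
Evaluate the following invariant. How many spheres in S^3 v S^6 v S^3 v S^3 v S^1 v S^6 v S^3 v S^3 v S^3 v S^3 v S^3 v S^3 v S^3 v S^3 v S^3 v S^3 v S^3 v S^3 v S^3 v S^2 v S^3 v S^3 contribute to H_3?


For a wedge of spheres, H_k (k>0) is free on one generator per sphere of dimension k.
Spheres of dimension 3: count = 18.
b_3 = 18

18


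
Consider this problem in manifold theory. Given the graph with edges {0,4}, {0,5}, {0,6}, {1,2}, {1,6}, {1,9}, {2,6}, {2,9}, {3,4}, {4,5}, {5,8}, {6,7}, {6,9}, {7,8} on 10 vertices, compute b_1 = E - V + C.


b_1 = E - V + (number of components).
E = 14, V = 10, components = 1.
b_1 = 14 - 10 + 1 = 5

5


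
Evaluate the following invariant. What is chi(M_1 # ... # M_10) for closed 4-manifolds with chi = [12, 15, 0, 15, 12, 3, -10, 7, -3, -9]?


For n-manifolds: chi(A#B) = chi(A) + chi(B) - chi(S^4).
chi(S^4) = 1 + (-1)^4 = 2.
chi(#) = (sum chi_i) - (10-1)*chi(S^4) = 42 - 9*2 = 24

24


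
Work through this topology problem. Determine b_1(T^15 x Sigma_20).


pi_1(A x B) = pi_1(A) x pi_1(B); rank of abelianization = b_1.
b_1(T^15) = 15, b_1(Sigma_20) = 2*20 = 40.
b_1(product) = 15 + 40 = 55

55


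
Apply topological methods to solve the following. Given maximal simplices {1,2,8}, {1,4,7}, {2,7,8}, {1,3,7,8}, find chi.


Enumerate all faces; f-vector: f_0=6, f_1=11, f_2=7, f_3=1.
chi = sum (-1)^k f_k = 1

1


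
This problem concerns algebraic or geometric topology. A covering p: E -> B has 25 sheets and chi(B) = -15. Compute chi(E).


For a finite covering: chi(E) = (number of sheets) * chi(B).
chi(E) = 25 * (-15) = -375

-375


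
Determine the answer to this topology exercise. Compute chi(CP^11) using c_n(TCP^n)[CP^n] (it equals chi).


For any closed oriented manifold, <e(TM),[M]> = chi(M).
chi(CP^11) = 11+1 = 12

12


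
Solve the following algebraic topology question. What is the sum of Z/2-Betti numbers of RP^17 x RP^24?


dim H^*(RP^n; Z/2) = n+1 (one Z/2 in each degree 0..n).
Total Betti number is multiplicative.
Total = (17+1) * (24+1) = 18 * 25 = 450

450


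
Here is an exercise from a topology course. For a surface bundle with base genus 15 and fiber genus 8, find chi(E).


For a fiber bundle F -> E -> B (with CW structure): chi(E) = chi(B) * chi(F).
chi(Sigma_15) = -28, chi(Sigma_8) = -14.
chi(E) = (-28) * (-14) = 392

392


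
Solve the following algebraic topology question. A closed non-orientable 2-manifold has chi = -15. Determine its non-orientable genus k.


chi = 2 - k for closed non-orientable surfaces with k crosscaps.
-15 = 2 - k
k = 2 - (-15) = 17

17


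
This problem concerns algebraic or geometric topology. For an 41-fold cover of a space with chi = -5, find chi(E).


For a finite covering: chi(E) = (number of sheets) * chi(B).
chi(E) = 41 * (-5) = -205

-205


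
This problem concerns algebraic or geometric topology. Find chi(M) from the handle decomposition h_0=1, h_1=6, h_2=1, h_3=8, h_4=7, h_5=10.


Handles of index k contribute (-1)^k to chi (same as CW cells).
chi = (1) + (-6) + (1) + (-8) + (7) + (-10) = -15

-15


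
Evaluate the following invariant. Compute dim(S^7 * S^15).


Join of spheres: S^m * S^n = S^{m+n+1}.
dim = 7 + 15 + 1 = 23

23


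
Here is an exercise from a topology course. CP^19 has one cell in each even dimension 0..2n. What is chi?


CP^19 has one cell in each even dimension 0, 2, ..., 2*19 (19+1 cells total).
All cells are even-dimensional, so chi = number of cells.
chi = 19 + 1 = 20

20


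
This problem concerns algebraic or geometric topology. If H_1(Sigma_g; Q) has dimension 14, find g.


For a closed orientable surface: b_1 = 2g.
14 = 2g
g = 14 / 2 = 7

7


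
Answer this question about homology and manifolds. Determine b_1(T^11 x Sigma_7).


pi_1(A x B) = pi_1(A) x pi_1(B); rank of abelianization = b_1.
b_1(T^11) = 11, b_1(Sigma_7) = 2*7 = 14.
b_1(product) = 11 + 14 = 25

25


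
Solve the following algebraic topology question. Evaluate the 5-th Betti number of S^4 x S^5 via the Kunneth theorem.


Each S^d has Poincare polynomial 1 + t^d.
The product S^4 x S^5 has Poincare polynomial prod(1+t^d_i).
Expanding: b_0=1, b_4=1, b_5=1, b_9=1.
b_5 = 1

1


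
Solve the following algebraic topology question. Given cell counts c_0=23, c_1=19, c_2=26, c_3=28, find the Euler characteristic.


chi = sum_k (-1)^k c_k.
= (-1)^0*23 + (-1)^1*19 + (-1)^2*26 + (-1)^3*28
= (23) + (-19) + (26) + (-28)
= 2

2


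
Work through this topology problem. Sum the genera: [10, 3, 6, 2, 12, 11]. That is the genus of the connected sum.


Genus is additive under connected sum of orientable surfaces.
g = 10 + 3 + 6 + 2 + 12 + 11 = 44

44


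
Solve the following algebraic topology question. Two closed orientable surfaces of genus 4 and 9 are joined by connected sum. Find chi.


chi(Sigma_4) = 2 - 2*4 = -6
chi(Sigma_9) = 2 - 2*9 = -16
For surfaces: chi(A#B) = chi(A) + chi(B) - 2.
chi = -6 + -16 - 2 = -24

-24


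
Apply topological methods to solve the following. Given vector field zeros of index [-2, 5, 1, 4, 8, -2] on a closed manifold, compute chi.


Poincare-Hopf: chi(M) = sum of indices of zeros.
chi = (-2) + (5) + (1) + (4) + (8) + (-2) = 14

14


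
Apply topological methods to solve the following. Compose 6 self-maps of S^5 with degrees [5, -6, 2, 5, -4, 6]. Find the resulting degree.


Degree is multiplicative: deg(composition) = product of degrees.
= (5) * (-6) * (2) * (5) * (-4) * (6) = 7200

7200


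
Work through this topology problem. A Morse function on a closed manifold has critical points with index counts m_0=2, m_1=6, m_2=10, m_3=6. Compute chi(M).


Morse theory: chi(M) = sum_k (-1)^k m_k where m_k = #(index-k critical points).
= (2) + (-6) + (10) + (-6) = 0

0


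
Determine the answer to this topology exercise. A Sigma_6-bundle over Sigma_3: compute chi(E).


For a fiber bundle F -> E -> B (with CW structure): chi(E) = chi(B) * chi(F).
chi(Sigma_3) = -4, chi(Sigma_6) = -10.
chi(E) = (-4) * (-10) = 40

40
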